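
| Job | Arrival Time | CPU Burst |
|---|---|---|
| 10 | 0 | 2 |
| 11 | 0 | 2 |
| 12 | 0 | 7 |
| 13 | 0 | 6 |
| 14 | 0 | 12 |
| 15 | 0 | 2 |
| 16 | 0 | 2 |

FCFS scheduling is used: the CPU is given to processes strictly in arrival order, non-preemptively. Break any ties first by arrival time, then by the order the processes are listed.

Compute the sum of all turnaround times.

Schedule: | 10 0-2 | 11 2-4 | 12 4-11 | 13 11-17 | 14 17-29 | 15 29-31 | 16 31-33 |
Completion: 10=2  11=4  12=11  13=17  14=29  15=31  16=33
Turnaround (C−A): 10=2  11=4  12=11  13=17  14=29  15=31  16=33
Turnaround = completion − arrival: 10=2, 11=4, 12=11, 13=17, 14=29, 15=31, 16=33
Total turnaround = 2 + 4 + 11 + 17 + 29 + 31 + 33 = 127

127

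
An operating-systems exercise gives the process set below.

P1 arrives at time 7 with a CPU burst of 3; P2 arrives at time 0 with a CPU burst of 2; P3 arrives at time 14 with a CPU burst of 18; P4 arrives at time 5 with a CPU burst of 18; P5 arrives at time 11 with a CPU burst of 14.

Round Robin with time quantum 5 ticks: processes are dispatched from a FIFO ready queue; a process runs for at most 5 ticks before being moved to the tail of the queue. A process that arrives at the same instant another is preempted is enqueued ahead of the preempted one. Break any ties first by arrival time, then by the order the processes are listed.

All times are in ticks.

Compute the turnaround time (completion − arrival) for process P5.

Timeline: | P2 0-2 | idle 2-5 | P4 5-10 | P1 10-13 | P4 13-18 | P5 18-23 | P3 23-28 | P4 28-33 | P5 33-38 | P3 38-43 | P4 43-46 | P5 46-50 | P3 50-58 |
Completion: P1=13  P2=2  P3=58  P4=46  P5=50
Turnaround (C−A): P1=6  P2=2  P3=44  P4=41  P5=39
Turnaround(P5) = completion − arrival = 50 − 11 = 39

39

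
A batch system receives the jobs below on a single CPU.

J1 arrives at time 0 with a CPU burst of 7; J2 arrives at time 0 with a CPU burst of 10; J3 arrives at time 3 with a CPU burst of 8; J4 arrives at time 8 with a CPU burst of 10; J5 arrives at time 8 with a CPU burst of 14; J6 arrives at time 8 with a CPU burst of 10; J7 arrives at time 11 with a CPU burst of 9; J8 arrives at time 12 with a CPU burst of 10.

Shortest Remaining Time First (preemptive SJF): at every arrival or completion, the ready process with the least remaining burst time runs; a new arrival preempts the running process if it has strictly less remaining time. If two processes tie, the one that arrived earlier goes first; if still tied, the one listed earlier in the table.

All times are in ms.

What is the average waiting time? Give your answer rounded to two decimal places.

24.00

Timeline: | J1 0-7 | J3 7-15 | J7 15-24 | J2 24-34 | J4 34-44 | J6 44-54 | J8 54-64 | J5 64-78 |
Completion: J1=7  J2=34  J3=15  J4=44  J5=78  J6=54  J7=24  J8=64
Waiting times: J1=0, J2=24, J3=4, J4=26, J5=56, J6=36, J7=4, J8=42
Average waiting = (0+24+4+26+56+36+4+42) / 8 = 192/8 = 24.00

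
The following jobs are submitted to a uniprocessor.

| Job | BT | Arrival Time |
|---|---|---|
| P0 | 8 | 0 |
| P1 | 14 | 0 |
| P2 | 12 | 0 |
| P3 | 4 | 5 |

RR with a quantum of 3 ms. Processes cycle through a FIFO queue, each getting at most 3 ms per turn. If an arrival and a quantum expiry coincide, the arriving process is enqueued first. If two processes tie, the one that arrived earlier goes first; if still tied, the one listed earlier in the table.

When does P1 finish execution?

Gantt: | P0 0-3 | P1 3-6 | P2 6-9 | P0 9-12 | P3 12-15 | P1 15-18 | P2 18-21 | P0 21-23 | P3 23-24 | P1 24-27 | P2 27-30 | P1 30-33 | P2 33-36 | P1 36-38 |
Completion: P0=23  P1=38  P2=36  P3=24
Turnaround (C−A): P0=23  P1=38  P2=36  P3=19

38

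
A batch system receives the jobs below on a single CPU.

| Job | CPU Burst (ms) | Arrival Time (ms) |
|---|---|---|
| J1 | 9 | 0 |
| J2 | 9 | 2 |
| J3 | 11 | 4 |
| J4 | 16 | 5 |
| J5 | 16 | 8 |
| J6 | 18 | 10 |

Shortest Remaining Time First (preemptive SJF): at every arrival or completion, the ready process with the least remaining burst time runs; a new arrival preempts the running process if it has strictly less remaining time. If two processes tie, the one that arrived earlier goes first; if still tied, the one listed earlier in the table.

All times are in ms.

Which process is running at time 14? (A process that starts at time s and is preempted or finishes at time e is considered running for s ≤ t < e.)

J2

Schedule: | J1 0-9 | J2 9-18 | J3 18-29 | J4 29-45 | J5 45-61 | J6 61-79 |
Completion: J1=9  J2=18  J3=29  J4=45  J5=61  J6=79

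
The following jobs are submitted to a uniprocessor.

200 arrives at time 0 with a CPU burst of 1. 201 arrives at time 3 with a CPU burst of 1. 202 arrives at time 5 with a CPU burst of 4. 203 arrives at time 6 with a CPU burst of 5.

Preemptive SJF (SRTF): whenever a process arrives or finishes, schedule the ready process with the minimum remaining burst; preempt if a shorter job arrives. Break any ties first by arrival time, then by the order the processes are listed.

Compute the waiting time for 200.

0

Schedule: | 200 0-1 | idle 1-3 | 201 3-4 | idle 4-5 | 202 5-9 | 203 9-14 |
Completion: 200=1  201=4  202=9  203=14
Waiting(200) = turnaround − burst = 1 − 1 = 0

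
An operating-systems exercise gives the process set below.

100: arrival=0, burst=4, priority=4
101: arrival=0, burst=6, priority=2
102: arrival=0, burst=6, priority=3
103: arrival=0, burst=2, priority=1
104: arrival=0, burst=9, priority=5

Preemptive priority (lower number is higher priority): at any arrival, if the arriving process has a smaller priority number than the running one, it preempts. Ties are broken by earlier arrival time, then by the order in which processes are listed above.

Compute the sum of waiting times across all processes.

Schedule: | 103 0-2 | 101 2-8 | 102 8-14 | 100 14-18 | 104 18-27 |
Completion: 100=18  101=8  102=14  103=2  104=27
Waiting = turnaround − burst: 100=14, 101=2, 102=8, 103=0, 104=18
Total waiting = 14 + 2 + 8 + 0 + 18 = 42

42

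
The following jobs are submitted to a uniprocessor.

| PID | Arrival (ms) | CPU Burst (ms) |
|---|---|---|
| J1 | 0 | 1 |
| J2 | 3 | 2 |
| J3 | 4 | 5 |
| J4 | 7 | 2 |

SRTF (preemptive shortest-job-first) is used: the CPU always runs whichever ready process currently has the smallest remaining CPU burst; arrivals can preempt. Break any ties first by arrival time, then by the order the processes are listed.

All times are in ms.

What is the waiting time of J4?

Gantt: | J1 0-1 | idle 1-3 | J2 3-5 | J3 5-7 | J4 7-9 | J3 9-12 |
Completion: J1=1  J2=5  J3=12  J4=9
Turnaround (C−A): J1=1  J2=2  J3=8  J4=2
Waiting(J4) = turnaround − burst = 2 − 2 = 0

0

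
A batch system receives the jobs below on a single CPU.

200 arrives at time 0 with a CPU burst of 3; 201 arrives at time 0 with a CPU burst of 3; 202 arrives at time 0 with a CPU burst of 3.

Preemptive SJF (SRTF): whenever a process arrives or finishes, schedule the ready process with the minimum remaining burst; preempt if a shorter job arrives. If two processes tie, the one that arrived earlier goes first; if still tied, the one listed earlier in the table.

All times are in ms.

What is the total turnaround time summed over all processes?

18

Gantt: | 200 0-3 | 201 3-6 | 202 6-9 |
Completion: 200=3  201=6  202=9
Turnaround = completion − arrival: 200=3, 201=6, 202=9
Total turnaround = 3 + 6 + 9 = 18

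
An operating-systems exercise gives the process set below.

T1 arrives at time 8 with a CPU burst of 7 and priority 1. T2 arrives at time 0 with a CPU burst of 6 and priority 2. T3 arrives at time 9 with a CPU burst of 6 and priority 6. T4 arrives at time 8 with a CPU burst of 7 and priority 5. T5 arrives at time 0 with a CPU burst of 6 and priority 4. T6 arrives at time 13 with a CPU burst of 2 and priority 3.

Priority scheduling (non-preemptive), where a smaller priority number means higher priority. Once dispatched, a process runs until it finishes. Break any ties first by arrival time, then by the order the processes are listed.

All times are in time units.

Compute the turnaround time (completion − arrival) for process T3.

Gantt: | T2 0-6 | T5 6-12 | T1 12-19 | T6 19-21 | T4 21-28 | T3 28-34 |
Completion: T1=19  T2=6  T3=34  T4=28  T5=12  T6=21
Turnaround (C−A): T1=11  T2=6  T3=25  T4=20  T5=12  T6=8
Turnaround(T3) = completion − arrival = 34 − 9 = 25

25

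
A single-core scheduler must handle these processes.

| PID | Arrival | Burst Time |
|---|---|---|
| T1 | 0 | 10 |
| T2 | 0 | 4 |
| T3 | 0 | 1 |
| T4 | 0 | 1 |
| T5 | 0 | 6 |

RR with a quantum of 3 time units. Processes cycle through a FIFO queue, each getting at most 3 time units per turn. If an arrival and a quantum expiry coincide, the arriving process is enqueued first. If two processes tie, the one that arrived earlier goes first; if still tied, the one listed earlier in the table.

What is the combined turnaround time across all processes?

Schedule: | T1 0-3 | T2 3-6 | T3 6-7 | T4 7-8 | T5 8-11 | T1 11-14 | T2 14-15 | T5 15-18 | T1 18-22 |
Completion: T1=22  T2=15  T3=7  T4=8  T5=18
Turnaround = completion − arrival: T1=22, T2=15, T3=7, T4=8, T5=18
Total turnaround = 22 + 15 + 7 + 8 + 18 = 70

70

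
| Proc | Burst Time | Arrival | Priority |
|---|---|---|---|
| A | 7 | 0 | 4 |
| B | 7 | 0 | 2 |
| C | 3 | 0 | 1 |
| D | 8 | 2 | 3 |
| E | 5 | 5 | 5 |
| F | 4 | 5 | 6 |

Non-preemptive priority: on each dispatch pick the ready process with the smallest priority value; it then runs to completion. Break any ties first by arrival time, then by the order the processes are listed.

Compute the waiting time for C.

Schedule: | C 0-3 | B 3-10 | D 10-18 | A 18-25 | E 25-30 | F 30-34 |
Completion: A=25  B=10  C=3  D=18  E=30  F=34
Turnaround (C−A): A=25  B=10  C=3  D=16  E=25  F=29
Waiting(C) = turnaround − burst = 3 − 3 = 0

0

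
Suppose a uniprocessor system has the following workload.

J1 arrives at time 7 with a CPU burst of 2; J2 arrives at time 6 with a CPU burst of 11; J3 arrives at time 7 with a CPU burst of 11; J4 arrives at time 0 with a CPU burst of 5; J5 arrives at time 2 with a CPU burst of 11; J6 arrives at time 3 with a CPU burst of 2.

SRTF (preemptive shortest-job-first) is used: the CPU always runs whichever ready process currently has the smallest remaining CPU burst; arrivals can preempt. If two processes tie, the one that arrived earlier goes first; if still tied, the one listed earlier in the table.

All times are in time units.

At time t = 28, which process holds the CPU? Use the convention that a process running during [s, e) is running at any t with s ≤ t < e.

Schedule: | J4 0-5 | J6 5-7 | J1 7-9 | J5 9-20 | J2 20-31 | J3 31-42 |
Completion: J1=9  J2=31  J3=42  J4=5  J5=20  J6=7

J2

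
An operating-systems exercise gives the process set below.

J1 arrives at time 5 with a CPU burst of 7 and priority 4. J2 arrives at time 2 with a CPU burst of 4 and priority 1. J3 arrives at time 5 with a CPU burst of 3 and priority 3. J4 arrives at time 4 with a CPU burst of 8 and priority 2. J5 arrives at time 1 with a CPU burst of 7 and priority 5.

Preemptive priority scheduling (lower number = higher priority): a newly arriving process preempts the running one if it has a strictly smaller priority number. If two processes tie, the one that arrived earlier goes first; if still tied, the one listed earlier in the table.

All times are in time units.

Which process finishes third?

J3

Schedule: | idle 0-1 | J5 1-2 | J2 2-6 | J4 6-14 | J3 14-17 | J1 17-24 | J5 24-30 |
Completion: J1=24  J2=6  J3=17  J4=14  J5=30
Finish order: J2 → J4 → J3 → J1 → J5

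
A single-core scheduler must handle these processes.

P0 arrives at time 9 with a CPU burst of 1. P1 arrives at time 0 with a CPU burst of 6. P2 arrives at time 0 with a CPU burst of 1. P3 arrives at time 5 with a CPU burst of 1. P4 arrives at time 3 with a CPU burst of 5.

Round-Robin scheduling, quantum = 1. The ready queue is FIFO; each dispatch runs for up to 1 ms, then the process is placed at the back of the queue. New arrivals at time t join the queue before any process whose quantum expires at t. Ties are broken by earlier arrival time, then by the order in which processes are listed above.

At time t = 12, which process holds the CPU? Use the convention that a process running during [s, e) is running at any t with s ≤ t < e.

Schedule: | P1 0-1 | P2 1-2 | P1 2-3 | P4 3-4 | P1 4-5 | P4 5-6 | P3 6-7 | P1 7-8 | P4 8-9 | P1 9-10 | P0 10-11 | P4 11-12 | P1 12-13 | P4 13-14 |
Completion: P0=11  P1=13  P2=2  P3=7  P4=14

P1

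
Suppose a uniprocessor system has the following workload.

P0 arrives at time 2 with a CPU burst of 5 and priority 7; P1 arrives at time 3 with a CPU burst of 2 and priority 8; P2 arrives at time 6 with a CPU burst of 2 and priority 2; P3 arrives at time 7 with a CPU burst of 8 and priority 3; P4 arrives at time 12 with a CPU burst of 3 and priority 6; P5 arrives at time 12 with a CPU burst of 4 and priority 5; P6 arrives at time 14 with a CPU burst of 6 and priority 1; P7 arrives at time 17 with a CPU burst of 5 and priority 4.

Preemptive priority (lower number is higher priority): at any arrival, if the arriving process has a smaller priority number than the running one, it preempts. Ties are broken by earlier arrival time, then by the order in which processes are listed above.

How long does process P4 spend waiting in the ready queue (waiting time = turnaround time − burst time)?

Gantt: | idle 0-2 | P0 2-6 | P2 6-8 | P3 8-14 | P6 14-20 | P3 20-22 | P7 22-27 | P5 27-31 | P4 31-34 | P0 34-35 | P1 35-37 |
Completion: P0=35  P1=37  P2=8  P3=22  P4=34  P5=31  P6=20  P7=27
Turnaround (C−A): P0=33  P1=34  P2=2  P3=15  P4=22  P5=19  P6=6  P7=10
Waiting(P4) = turnaround − burst = 22 − 3 = 19

19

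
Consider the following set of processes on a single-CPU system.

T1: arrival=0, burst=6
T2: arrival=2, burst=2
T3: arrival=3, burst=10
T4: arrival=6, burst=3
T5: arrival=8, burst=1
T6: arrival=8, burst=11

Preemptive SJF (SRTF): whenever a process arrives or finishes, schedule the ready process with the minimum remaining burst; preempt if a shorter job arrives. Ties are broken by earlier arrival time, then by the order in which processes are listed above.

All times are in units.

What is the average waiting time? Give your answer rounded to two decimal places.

Timeline: | T1 0-2 | T2 2-4 | T1 4-8 | T5 8-9 | T4 9-12 | T3 12-22 | T6 22-33 |
Completion: T1=8  T2=4  T3=22  T4=12  T5=9  T6=33
Waiting times: T1=2, T2=0, T3=9, T4=3, T5=0, T6=14
Average waiting = (2+0+9+3+0+14) / 6 = 28/6 = 4.67

4.67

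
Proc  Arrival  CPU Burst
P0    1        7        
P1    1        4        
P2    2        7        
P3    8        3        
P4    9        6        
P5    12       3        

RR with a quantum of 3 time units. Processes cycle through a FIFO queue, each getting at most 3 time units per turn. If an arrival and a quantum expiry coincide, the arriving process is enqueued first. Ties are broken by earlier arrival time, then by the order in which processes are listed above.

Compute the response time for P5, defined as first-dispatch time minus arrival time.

Gantt: | idle 0-1 | P0 1-4 | P1 4-7 | P2 7-10 | P0 10-13 | P1 13-14 | P3 14-17 | P4 17-20 | P2 20-23 | P5 23-26 | P0 26-27 | P4 27-30 | P2 30-31 |
Completion: P0=27  P1=14  P2=31  P3=17  P4=30  P5=26
Response(P5) = first start − arrival = 23 − 12 = 11

11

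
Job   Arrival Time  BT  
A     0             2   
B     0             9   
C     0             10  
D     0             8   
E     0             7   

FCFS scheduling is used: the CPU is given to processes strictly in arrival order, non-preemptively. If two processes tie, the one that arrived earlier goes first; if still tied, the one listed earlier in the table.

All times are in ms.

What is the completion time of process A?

2

Gantt: | A 0-2 | B 2-11 | C 11-21 | D 21-29 | E 29-36 |
Completion: A=2  B=11  C=21  D=29  E=36
Turnaround (C−A): A=2  B=11  C=21  D=29  E=36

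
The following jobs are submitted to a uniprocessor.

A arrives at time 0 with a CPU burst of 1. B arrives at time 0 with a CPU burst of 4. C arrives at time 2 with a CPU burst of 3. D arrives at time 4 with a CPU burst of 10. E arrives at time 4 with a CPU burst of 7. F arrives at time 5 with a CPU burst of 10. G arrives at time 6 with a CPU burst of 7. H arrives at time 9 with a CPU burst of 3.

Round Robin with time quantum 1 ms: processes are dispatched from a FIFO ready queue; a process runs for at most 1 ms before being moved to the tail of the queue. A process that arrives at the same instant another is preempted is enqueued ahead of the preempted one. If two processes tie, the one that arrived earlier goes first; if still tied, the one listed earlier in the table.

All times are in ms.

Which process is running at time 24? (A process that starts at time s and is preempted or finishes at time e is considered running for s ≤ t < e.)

H

Schedule: | A 0-1 | B 1-2 | C 2-3 | B 3-4 | C 4-5 | D 5-6 | E 6-7 | B 7-8 | F 8-9 | C 9-10 | G 10-11 | D 11-12 | E 12-13 | B 13-14 | H 14-15 | F 15-16 | G 16-17 | D 17-18 | E 18-19 | H 19-20 | F 20-21 | G 21-22 | D 22-23 | E 23-24 | H 24-25 | F 25-26 | G 26-27 | D 27-28 | E 28-29 | F 29-30 | G 30-31 | D 31-32 | E 32-33 | F 33-34 | G 34-35 | D 35-36 | E 36-37 | F 37-38 | G 38-39 | D 39-40 | F 40-41 | D 41-42 | F 42-43 | D 43-44 | F 44-45 |
Completion: A=1  B=14  C=10  D=44  E=37  F=45  G=39  H=25
Turnaround (C−A): A=1  B=14  C=8  D=40  E=33  F=40  G=33  H=16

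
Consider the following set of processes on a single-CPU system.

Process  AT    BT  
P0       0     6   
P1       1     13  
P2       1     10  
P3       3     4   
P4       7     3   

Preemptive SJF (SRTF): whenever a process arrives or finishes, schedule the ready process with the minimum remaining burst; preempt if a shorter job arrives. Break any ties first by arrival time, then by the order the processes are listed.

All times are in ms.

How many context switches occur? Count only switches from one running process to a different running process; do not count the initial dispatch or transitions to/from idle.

Timeline: | P0 0-6 | P3 6-10 | P4 10-13 | P2 13-23 | P1 23-36 |
Completion: P0=6  P1=36  P2=23  P3=10  P4=13
Turnaround (C−A): P0=6  P1=35  P2=22  P3=7  P4=6

4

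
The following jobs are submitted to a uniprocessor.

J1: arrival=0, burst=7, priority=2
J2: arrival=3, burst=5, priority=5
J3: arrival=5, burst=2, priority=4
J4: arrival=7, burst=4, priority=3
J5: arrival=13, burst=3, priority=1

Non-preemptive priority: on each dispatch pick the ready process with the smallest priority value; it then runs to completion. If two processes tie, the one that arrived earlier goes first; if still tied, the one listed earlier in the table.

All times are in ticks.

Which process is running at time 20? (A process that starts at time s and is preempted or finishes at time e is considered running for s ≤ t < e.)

Gantt: | J1 0-7 | J4 7-11 | J3 11-13 | J5 13-16 | J2 16-21 |
Completion: J1=7  J2=21  J3=13  J4=11  J5=16
Turnaround (C−A): J1=7  J2=18  J3=8  J4=4  J5=3

J2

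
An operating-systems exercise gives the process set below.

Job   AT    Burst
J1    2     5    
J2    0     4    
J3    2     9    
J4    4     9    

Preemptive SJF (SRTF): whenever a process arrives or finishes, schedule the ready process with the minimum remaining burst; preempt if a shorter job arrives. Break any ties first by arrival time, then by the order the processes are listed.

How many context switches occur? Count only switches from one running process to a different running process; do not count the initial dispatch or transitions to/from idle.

3

Gantt: | J2 0-4 | J1 4-9 | J3 9-18 | J4 18-27 |
Completion: J1=9  J2=4  J3=18  J4=27
Turnaround (C−A): J1=7  J2=4  J3=16  J4=23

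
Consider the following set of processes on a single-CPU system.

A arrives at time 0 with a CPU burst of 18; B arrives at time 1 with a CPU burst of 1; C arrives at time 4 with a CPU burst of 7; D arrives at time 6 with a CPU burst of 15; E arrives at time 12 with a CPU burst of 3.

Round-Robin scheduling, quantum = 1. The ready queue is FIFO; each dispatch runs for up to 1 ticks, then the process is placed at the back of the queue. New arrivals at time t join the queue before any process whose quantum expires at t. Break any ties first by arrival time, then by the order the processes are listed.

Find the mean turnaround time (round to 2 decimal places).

Schedule: | A 0-1 | B 1-2 | A 2-4 | C 4-5 | A 5-6 | C 6-7 | D 7-8 | A 8-9 | C 9-10 | D 10-11 | A 11-12 | C 12-13 | D 13-14 | E 14-15 | A 15-16 | C 16-17 | D 17-18 | E 18-19 | A 19-20 | C 20-21 | D 21-22 | E 22-23 | A 23-24 | C 24-25 | D 25-26 | A 26-27 | D 27-28 | A 28-29 | D 29-30 | A 30-31 | D 31-32 | A 32-33 | D 33-34 | A 34-35 | D 35-36 | A 36-37 | D 37-38 | A 38-39 | D 39-40 | A 40-41 | D 41-42 | A 42-43 | D 43-44 |
Completion: A=43  B=2  C=25  D=44  E=23
Turnaround (C−A): A=43  B=1  C=21  D=38  E=11
Turnaround times: A=43, B=1, C=21, D=38, E=11
Average turnaround = (43+1+21+38+11) / 5 = 114/5 = 22.80

22.80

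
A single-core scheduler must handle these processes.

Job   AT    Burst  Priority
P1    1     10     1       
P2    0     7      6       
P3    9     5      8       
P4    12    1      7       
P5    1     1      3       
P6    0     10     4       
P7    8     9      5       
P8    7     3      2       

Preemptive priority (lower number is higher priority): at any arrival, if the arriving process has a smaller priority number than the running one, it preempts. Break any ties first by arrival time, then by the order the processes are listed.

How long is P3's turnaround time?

37

Timeline: | P6 0-1 | P1 1-11 | P8 11-14 | P5 14-15 | P6 15-24 | P7 24-33 | P2 33-40 | P4 40-41 | P3 41-46 |
Completion: P1=11  P2=40  P3=46  P4=41  P5=15  P6=24  P7=33  P8=14
Turnaround(P3) = completion − arrival = 46 − 9 = 37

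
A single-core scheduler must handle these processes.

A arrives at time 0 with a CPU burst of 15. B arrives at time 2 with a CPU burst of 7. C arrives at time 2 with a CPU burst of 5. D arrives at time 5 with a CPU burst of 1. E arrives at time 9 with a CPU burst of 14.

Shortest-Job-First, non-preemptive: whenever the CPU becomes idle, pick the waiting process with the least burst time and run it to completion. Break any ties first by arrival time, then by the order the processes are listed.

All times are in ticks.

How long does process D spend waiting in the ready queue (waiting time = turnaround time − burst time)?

Gantt: | A 0-15 | D 15-16 | C 16-21 | B 21-28 | E 28-42 |
Completion: A=15  B=28  C=21  D=16  E=42
Waiting(D) = turnaround − burst = 11 − 1 = 10

10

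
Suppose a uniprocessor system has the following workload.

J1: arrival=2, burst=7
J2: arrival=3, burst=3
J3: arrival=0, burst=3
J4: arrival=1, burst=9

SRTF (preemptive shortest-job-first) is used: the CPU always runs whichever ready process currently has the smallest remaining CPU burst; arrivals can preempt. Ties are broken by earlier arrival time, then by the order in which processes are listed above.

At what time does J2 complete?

6

Timeline: | J3 0-3 | J2 3-6 | J1 6-13 | J4 13-22 |
Completion: J1=13  J2=6  J3=3  J4=22
Turnaround (C−A): J1=11  J2=3  J3=3  J4=21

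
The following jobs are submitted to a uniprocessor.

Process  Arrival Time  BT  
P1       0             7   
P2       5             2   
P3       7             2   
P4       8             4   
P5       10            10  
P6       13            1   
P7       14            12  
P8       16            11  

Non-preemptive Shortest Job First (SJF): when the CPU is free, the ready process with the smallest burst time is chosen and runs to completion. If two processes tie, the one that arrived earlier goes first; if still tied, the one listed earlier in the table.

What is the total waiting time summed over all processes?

48

Gantt: | P1 0-7 | P2 7-9 | P3 9-11 | P4 11-15 | P6 15-16 | P5 16-26 | P8 26-37 | P7 37-49 |
Completion: P1=7  P2=9  P3=11  P4=15  P5=26  P6=16  P7=49  P8=37
Turnaround (C−A): P1=7  P2=4  P3=4  P4=7  P5=16  P6=3  P7=35  P8=21
Waiting = turnaround − burst: P1=0, P2=2, P3=2, P4=3, P5=6, P6=2, P7=23, P8=10
Total waiting = 0 + 2 + 2 + 3 + 6 + 2 + 23 + 10 = 48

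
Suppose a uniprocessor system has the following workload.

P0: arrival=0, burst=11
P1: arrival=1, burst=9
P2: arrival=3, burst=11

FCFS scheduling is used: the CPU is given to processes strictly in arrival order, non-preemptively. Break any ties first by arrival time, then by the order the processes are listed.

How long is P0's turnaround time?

Schedule: | P0 0-11 | P1 11-20 | P2 20-31 |
Completion: P0=11  P1=20  P2=31
Turnaround (C−A): P0=11  P1=19  P2=28
Turnaround(P0) = completion − arrival = 11 − 0 = 11

11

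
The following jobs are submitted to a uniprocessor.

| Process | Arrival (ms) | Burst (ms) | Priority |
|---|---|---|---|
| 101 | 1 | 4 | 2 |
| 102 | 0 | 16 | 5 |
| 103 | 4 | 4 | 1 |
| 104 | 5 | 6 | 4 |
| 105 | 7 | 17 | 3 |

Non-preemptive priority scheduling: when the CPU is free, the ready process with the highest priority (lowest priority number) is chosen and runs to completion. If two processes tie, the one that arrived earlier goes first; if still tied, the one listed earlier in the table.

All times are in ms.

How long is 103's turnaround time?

Timeline: | 102 0-16 | 103 16-20 | 101 20-24 | 105 24-41 | 104 41-47 |
Completion: 101=24  102=16  103=20  104=47  105=41
Turnaround (C−A): 101=23  102=16  103=16  104=42  105=34
Turnaround(103) = completion − arrival = 20 − 4 = 16

16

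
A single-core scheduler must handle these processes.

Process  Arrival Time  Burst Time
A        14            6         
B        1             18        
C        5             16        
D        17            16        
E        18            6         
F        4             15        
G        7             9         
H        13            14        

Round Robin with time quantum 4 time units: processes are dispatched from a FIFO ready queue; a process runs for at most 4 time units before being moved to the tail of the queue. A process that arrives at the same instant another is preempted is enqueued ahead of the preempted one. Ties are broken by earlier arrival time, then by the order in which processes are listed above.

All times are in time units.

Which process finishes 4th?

Timeline: | idle 0-1 | B 1-5 | F 5-9 | C 9-13 | B 13-17 | G 17-21 | F 21-25 | H 25-29 | C 29-33 | A 33-37 | D 37-41 | B 41-45 | E 45-49 | G 49-53 | F 53-57 | H 57-61 | C 61-65 | A 65-67 | D 67-71 | B 71-75 | E 75-77 | G 77-78 | F 78-81 | H 81-85 | C 85-89 | D 89-93 | B 93-95 | H 95-97 | D 97-101 |
Completion: A=67  B=95  C=89  D=101  E=77  F=81  G=78  H=97
Finish order: A → E → G → F → C → B → H → D

F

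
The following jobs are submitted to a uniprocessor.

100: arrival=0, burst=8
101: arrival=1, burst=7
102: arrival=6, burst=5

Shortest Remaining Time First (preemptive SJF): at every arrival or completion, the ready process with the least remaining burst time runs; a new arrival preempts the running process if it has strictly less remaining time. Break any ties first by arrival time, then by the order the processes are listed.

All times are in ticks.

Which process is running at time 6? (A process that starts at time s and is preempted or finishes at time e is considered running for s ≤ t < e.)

100

Timeline: | 100 0-8 | 102 8-13 | 101 13-20 |
Completion: 100=8  101=20  102=13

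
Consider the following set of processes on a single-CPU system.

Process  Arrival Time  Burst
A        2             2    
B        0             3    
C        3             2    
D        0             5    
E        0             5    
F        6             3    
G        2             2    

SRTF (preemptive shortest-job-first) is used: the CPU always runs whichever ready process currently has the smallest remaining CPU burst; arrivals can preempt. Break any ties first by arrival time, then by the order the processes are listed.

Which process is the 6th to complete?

Gantt: | B 0-3 | A 3-5 | G 5-7 | C 7-9 | F 9-12 | D 12-17 | E 17-22 |
Completion: A=5  B=3  C=9  D=17  E=22  F=12  G=7
Finish order: B → A → G → C → F → D → E

D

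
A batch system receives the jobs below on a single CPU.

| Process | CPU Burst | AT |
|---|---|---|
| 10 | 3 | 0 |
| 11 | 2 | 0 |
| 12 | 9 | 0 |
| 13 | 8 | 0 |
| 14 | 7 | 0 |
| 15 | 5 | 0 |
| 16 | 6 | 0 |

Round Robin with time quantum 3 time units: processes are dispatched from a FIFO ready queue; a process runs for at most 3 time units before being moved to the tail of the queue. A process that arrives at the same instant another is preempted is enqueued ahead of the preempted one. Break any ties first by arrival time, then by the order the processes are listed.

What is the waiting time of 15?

26

Timeline: | 10 0-3 | 11 3-5 | 12 5-8 | 13 8-11 | 14 11-14 | 15 14-17 | 16 17-20 | 12 20-23 | 13 23-26 | 14 26-29 | 15 29-31 | 16 31-34 | 12 34-37 | 13 37-39 | 14 39-40 |
Completion: 10=3  11=5  12=37  13=39  14=40  15=31  16=34
Waiting(15) = turnaround − burst = 31 − 5 = 26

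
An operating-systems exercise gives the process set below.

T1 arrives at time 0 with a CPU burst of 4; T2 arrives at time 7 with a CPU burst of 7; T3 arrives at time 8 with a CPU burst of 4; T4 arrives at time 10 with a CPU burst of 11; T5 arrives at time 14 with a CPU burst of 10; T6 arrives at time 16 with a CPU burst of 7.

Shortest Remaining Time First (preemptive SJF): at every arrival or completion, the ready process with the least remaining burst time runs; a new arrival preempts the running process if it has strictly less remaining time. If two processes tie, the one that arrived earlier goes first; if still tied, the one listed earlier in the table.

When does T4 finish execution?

46

Schedule: | T1 0-4 | idle 4-7 | T2 7-8 | T3 8-12 | T2 12-18 | T6 18-25 | T5 25-35 | T4 35-46 |
Completion: T1=4  T2=18  T3=12  T4=46  T5=35  T6=25
Turnaround (C−A): T1=4  T2=11  T3=4  T4=36  T5=21  T6=9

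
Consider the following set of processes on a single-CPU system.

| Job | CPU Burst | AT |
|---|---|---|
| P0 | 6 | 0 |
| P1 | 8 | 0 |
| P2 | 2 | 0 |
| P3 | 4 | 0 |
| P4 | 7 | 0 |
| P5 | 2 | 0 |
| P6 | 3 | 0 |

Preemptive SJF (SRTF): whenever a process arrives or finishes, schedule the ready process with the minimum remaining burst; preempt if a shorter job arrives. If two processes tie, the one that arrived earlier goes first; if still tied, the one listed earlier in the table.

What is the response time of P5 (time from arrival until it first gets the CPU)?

2

Timeline: | P2 0-2 | P5 2-4 | P6 4-7 | P3 7-11 | P0 11-17 | P4 17-24 | P1 24-32 |
Completion: P0=17  P1=32  P2=2  P3=11  P4=24  P5=4  P6=7
Response(P5) = first start − arrival = 2 − 0 = 2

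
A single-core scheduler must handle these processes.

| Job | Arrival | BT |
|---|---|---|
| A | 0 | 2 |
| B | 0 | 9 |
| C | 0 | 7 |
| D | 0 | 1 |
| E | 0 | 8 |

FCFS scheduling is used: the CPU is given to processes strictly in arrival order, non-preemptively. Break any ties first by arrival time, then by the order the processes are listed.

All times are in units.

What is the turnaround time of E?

Timeline: | A 0-2 | B 2-11 | C 11-18 | D 18-19 | E 19-27 |
Completion: A=2  B=11  C=18  D=19  E=27
Turnaround (C−A): A=2  B=11  C=18  D=19  E=27
Turnaround(E) = completion − arrival = 27 − 0 = 27

27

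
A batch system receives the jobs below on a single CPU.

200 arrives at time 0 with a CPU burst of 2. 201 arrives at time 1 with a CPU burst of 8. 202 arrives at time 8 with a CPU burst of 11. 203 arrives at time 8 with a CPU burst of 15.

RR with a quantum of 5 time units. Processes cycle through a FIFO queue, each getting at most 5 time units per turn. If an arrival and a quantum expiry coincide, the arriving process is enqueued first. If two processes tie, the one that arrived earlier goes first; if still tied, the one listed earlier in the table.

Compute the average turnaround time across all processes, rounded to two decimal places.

Schedule: | 200 0-2 | 201 2-10 | 202 10-15 | 203 15-20 | 202 20-25 | 203 25-30 | 202 30-31 | 203 31-36 |
Completion: 200=2  201=10  202=31  203=36
Turnaround (C−A): 200=2  201=9  202=23  203=28
Turnaround times: 200=2, 201=9, 202=23, 203=28
Average turnaround = (2+9+23+28) / 4 = 62/4 = 15.50

15.50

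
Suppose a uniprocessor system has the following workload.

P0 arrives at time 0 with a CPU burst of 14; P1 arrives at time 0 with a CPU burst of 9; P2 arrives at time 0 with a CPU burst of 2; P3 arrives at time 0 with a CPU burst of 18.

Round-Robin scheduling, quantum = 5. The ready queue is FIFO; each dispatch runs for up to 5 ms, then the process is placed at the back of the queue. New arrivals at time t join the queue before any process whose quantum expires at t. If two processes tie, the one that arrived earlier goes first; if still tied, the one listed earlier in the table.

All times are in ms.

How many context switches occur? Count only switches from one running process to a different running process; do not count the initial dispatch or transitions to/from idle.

8

Gantt: | P0 0-5 | P1 5-10 | P2 10-12 | P3 12-17 | P0 17-22 | P1 22-26 | P3 26-31 | P0 31-35 | P3 35-43 |
Completion: P0=35  P1=26  P2=12  P3=43
Turnaround (C−A): P0=35  P1=26  P2=12  P3=43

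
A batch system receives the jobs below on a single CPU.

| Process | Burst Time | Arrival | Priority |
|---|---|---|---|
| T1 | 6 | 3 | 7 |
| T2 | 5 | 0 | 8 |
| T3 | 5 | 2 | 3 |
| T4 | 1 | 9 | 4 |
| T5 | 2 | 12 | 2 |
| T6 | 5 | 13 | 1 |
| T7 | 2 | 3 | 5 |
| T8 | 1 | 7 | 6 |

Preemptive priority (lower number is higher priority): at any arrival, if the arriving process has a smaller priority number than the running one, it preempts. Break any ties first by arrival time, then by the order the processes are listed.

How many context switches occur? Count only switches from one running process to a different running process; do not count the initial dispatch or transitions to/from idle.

10

Gantt: | T2 0-2 | T3 2-7 | T7 7-9 | T4 9-10 | T8 10-11 | T1 11-12 | T5 12-13 | T6 13-18 | T5 18-19 | T1 19-24 | T2 24-27 |
Completion: T1=24  T2=27  T3=7  T4=10  T5=19  T6=18  T7=9  T8=11
Turnaround (C−A): T1=21  T2=27  T3=5  T4=1  T5=7  T6=5  T7=6  T8=4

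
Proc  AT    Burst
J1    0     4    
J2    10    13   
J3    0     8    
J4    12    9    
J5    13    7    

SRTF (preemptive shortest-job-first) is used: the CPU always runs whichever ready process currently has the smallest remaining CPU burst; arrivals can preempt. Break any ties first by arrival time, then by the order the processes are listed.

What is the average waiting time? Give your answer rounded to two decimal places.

5.80

Gantt: | J1 0-4 | J3 4-12 | J4 12-13 | J5 13-20 | J4 20-28 | J2 28-41 |
Completion: J1=4  J2=41  J3=12  J4=28  J5=20
Turnaround (C−A): J1=4  J2=31  J3=12  J4=16  J5=7
Waiting times: J1=0, J2=18, J3=4, J4=7, J5=0
Average waiting = (0+18+4+7+0) / 5 = 29/5 = 5.80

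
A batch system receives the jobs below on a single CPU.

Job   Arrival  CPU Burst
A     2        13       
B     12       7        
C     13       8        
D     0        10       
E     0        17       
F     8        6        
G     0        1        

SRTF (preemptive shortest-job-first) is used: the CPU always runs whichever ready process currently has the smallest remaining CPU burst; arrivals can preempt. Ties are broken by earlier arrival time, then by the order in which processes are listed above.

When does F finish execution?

17

Gantt: | G 0-1 | D 1-11 | F 11-17 | B 17-24 | C 24-32 | A 32-45 | E 45-62 |
Completion: A=45  B=24  C=32  D=11  E=62  F=17  G=1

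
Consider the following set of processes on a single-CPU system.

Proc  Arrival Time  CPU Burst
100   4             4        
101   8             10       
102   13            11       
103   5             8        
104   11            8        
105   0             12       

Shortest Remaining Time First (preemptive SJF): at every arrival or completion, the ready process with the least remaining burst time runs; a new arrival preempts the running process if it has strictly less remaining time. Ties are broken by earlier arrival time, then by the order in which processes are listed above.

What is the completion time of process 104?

Gantt: | 105 0-4 | 100 4-8 | 105 8-16 | 103 16-24 | 104 24-32 | 101 32-42 | 102 42-53 |
Completion: 100=8  101=42  102=53  103=24  104=32  105=16
Turnaround (C−A): 100=4  101=34  102=40  103=19  104=21  105=16

32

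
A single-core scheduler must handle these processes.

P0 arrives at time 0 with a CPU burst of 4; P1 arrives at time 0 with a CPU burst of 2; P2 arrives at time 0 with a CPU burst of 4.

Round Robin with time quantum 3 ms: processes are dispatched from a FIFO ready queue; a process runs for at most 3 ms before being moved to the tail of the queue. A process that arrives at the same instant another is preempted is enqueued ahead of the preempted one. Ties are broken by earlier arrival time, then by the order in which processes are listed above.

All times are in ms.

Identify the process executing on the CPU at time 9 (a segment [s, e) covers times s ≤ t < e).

Schedule: | P0 0-3 | P1 3-5 | P2 5-8 | P0 8-9 | P2 9-10 |
Completion: P0=9  P1=5  P2=10
Turnaround (C−A): P0=9  P1=5  P2=10

P2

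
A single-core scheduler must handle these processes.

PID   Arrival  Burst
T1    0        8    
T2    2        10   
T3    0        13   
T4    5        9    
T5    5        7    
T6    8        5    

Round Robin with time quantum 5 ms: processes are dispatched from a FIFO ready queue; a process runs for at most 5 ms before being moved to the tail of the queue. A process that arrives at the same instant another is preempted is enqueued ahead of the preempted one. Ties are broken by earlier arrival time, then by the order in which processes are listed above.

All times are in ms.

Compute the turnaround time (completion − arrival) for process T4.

Schedule: | T1 0-5 | T3 5-10 | T2 10-15 | T4 15-20 | T5 20-25 | T1 25-28 | T6 28-33 | T3 33-38 | T2 38-43 | T4 43-47 | T5 47-49 | T3 49-52 |
Completion: T1=28  T2=43  T3=52  T4=47  T5=49  T6=33
Turnaround(T4) = completion − arrival = 47 − 5 = 42

42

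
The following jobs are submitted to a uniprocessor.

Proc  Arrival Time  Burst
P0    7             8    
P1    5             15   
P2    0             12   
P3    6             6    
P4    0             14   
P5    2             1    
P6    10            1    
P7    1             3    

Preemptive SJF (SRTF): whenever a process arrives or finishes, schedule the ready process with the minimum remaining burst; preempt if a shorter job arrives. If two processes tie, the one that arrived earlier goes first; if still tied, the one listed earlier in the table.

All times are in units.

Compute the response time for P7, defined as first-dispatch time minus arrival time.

0

Gantt: | P2 0-1 | P7 1-2 | P5 2-3 | P7 3-5 | P2 5-6 | P3 6-10 | P6 10-11 | P3 11-13 | P0 13-21 | P2 21-31 | P4 31-45 | P1 45-60 |
Completion: P0=21  P1=60  P2=31  P3=13  P4=45  P5=3  P6=11  P7=5
Response(P7) = first start − arrival = 1 − 1 = 0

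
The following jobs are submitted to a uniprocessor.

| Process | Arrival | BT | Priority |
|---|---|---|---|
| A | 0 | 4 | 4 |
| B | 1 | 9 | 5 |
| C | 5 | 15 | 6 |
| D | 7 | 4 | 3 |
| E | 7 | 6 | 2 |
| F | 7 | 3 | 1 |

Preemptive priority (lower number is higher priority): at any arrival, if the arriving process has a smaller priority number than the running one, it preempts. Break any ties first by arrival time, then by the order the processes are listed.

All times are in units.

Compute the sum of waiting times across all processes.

Gantt: | A 0-4 | B 4-7 | F 7-10 | E 10-16 | D 16-20 | B 20-26 | C 26-41 |
Completion: A=4  B=26  C=41  D=20  E=16  F=10
Turnaround (C−A): A=4  B=25  C=36  D=13  E=9  F=3
Waiting = turnaround − burst: A=0, B=16, C=21, D=9, E=3, F=0
Total waiting = 0 + 16 + 21 + 9 + 3 + 0 = 49

49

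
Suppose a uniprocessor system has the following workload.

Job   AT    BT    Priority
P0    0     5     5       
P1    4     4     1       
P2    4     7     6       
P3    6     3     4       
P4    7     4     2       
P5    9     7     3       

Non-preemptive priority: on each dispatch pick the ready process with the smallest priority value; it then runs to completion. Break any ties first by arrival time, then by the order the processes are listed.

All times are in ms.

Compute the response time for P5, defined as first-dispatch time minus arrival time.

4

Timeline: | P0 0-5 | P1 5-9 | P4 9-13 | P5 13-20 | P3 20-23 | P2 23-30 |
Completion: P0=5  P1=9  P2=30  P3=23  P4=13  P5=20
Turnaround (C−A): P0=5  P1=5  P2=26  P3=17  P4=6  P5=11
Response(P5) = first start − arrival = 13 − 9 = 4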